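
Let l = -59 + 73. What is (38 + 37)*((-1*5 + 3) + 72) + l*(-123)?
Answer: 3528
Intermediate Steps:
l = 14
(38 + 37)*((-1*5 + 3) + 72) + l*(-123) = (38 + 37)*((-1*5 + 3) + 72) + 14*(-123) = 75*((-5 + 3) + 72) - 1722 = 75*(-2 + 72) - 1722 = 75*70 - 1722 = 5250 - 1722 = 3528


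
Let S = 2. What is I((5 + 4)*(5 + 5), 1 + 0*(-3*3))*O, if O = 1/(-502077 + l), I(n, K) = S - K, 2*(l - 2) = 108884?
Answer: -1/447633 ≈ -2.2340e-6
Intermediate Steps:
l = 54444 (l = 2 + (½)*108884 = 2 + 54442 = 54444)
I(n, K) = 2 - K
O = -1/447633 (O = 1/(-502077 + 54444) = 1/(-447633) = -1/447633 ≈ -2.2340e-6)
I((5 + 4)*(5 + 5), 1 + 0*(-3*3))*O = (2 - (1 + 0*(-3*3)))*(-1/447633) = (2 - (1 + 0*(-9)))*(-1/447633) = (2 - (1 + 0))*(-1/447633) = (2 - 1*1)*(-1/447633) = (2 - 1)*(-1/447633) = 1*(-1/447633) = -1/447633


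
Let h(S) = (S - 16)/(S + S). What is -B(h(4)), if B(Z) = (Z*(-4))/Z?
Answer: 4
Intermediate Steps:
h(S) = (-16 + S)/(2*S) (h(S) = (-16 + S)/((2*S)) = (-16 + S)*(1/(2*S)) = (-16 + S)/(2*S))
B(Z) = -4 (B(Z) = (-4*Z)/Z = -4)
-B(h(4)) = -1*(-4) = 4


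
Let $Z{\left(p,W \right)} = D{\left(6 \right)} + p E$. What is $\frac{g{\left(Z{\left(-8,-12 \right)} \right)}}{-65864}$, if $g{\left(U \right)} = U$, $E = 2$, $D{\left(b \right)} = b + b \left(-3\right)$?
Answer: $\frac{7}{16466} \approx 0.00042512$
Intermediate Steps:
$D{\left(b \right)} = - 2 b$ ($D{\left(b \right)} = b - 3 b = - 2 b$)
$Z{\left(p,W \right)} = -12 + 2 p$ ($Z{\left(p,W \right)} = \left(-2\right) 6 + p 2 = -12 + 2 p$)
$\frac{g{\left(Z{\left(-8,-12 \right)} \right)}}{-65864} = \frac{-12 + 2 \left(-8\right)}{-65864} = \left(-12 - 16\right) \left(- \frac{1}{65864}\right) = \left(-28\right) \left(- \frac{1}{65864}\right) = \frac{7}{16466}$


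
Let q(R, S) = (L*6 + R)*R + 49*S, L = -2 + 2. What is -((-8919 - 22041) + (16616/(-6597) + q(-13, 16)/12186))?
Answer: 92188994665/2977446 ≈ 30962.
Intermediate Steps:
L = 0
q(R, S) = R**2 + 49*S (q(R, S) = (0*6 + R)*R + 49*S = (0 + R)*R + 49*S = R*R + 49*S = R**2 + 49*S)
-((-8919 - 22041) + (16616/(-6597) + q(-13, 16)/12186)) = -((-8919 - 22041) + (16616/(-6597) + ((-13)**2 + 49*16)/12186)) = -(-30960 + (16616*(-1/6597) + (169 + 784)*(1/12186))) = -(-30960 + (-16616/6597 + 953*(1/12186))) = -(-30960 + (-16616/6597 + 953/12186)) = -(-30960 - 7266505/2977446) = -1*(-92188994665/2977446) = 92188994665/2977446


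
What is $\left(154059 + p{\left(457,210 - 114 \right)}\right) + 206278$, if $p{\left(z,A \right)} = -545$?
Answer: $359792$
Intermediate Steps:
$\left(154059 + p{\left(457,210 - 114 \right)}\right) + 206278 = \left(154059 - 545\right) + 206278 = 153514 + 206278 = 359792$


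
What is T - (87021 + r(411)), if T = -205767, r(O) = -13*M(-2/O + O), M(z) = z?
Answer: -118139921/411 ≈ -2.8745e+5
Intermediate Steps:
r(O) = -13*O + 26/O (r(O) = -13*(-2/O + O) = -13*(O - 2/O) = -13*O + 26/O)
T - (87021 + r(411)) = -205767 - (87021 + (-13*411 + 26/411)) = -205767 - (87021 + (-5343 + 26*(1/411))) = -205767 - (87021 + (-5343 + 26/411)) = -205767 - (87021 - 2195947/411) = -205767 - 1*33569684/411 = -205767 - 33569684/411 = -118139921/411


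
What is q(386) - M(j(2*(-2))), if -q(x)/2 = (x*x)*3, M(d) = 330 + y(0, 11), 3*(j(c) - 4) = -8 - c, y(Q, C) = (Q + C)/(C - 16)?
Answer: -4471519/5 ≈ -8.9430e+5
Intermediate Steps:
y(Q, C) = (C + Q)/(-16 + C)
j(c) = 4/3 - c/3 (j(c) = 4 + (-8 - c)/3 = 4 + (-8/3 - c/3) = 4/3 - c/3)
M(d) = 1639/5 (M(d) = 330 + (11 + 0)/(-16 + 11) = 330 + 11/(-5) = 330 - ⅕*11 = 330 - 11/5 = 1639/5)
q(x) = -6*x² (q(x) = -2*x*x*3 = -2*x²*3 = -6*x²)
q(386) - M(j(2*(-2))) = -6*386² - 1*1639/5 = -6*148996 - 1639/5 = -893976 - 1639/5 = -4471519/5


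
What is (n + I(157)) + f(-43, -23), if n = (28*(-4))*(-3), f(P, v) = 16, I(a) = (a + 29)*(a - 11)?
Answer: 27508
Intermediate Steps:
I(a) = (-11 + a)*(29 + a) (I(a) = (29 + a)*(-11 + a) = (-11 + a)*(29 + a))
n = 336 (n = -112*(-3) = 336)
(n + I(157)) + f(-43, -23) = (336 + (-319 + 157² + 18*157)) + 16 = (336 + (-319 + 24649 + 2826)) + 16 = (336 + 27156) + 16 = 27492 + 16 = 27508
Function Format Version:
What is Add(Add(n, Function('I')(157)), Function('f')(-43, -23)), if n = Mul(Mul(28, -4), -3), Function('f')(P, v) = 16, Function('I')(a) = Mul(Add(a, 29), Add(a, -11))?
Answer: 27508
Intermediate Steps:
Function('I')(a) = Mul(Add(-11, a), Add(29, a)) (Function('I')(a) = Mul(Add(29, a), Add(-11, a)) = Mul(Add(-11, a), Add(29, a)))
n = 336 (n = Mul(-112, -3) = 336)
Add(Add(n, Function('I')(157)), Function('f')(-43, -23)) = Add(Add(336, Add(-319, Pow(157, 2), Mul(18, 157))), 16) = Add(Add(336, Add(-319, 24649, 2826)), 16) = Add(Add(336, 27156), 16) = Add(27492, 16) = 27508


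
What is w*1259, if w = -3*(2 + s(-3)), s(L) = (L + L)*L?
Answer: -75540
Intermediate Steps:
s(L) = 2*L² (s(L) = (2*L)*L = 2*L²)
w = -60 (w = -3*(2 + 2*(-3)²) = -3*(2 + 2*9) = -3*(2 + 18) = -3*20 = -60)
w*1259 = -60*1259 = -75540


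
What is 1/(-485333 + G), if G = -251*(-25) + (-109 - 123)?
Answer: -1/479290 ≈ -2.0864e-6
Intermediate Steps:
G = 6043 (G = 6275 - 232 = 6043)
1/(-485333 + G) = 1/(-485333 + 6043) = 1/(-479290) = -1/479290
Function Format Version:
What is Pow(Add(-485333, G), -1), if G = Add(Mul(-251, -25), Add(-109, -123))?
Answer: Rational(-1, 479290) ≈ -2.0864e-6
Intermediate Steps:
G = 6043 (G = Add(6275, -232) = 6043)
Pow(Add(-485333, G), -1) = Pow(Add(-485333, 6043), -1) = Pow(-479290, -1) = Rational(-1, 479290)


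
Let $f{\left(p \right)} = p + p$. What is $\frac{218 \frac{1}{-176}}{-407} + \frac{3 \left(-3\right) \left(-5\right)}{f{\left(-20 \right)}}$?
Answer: $- \frac{5023}{4477} \approx -1.122$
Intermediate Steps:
$f{\left(p \right)} = 2 p$
$\frac{218 \frac{1}{-176}}{-407} + \frac{3 \left(-3\right) \left(-5\right)}{f{\left(-20 \right)}} = \frac{218 \frac{1}{-176}}{-407} + \frac{3 \left(-3\right) \left(-5\right)}{2 \left(-20\right)} = 218 \left(- \frac{1}{176}\right) \left(- \frac{1}{407}\right) + \frac{\left(-9\right) \left(-5\right)}{-40} = \left(- \frac{109}{88}\right) \left(- \frac{1}{407}\right) + 45 \left(- \frac{1}{40}\right) = \frac{109}{35816} - \frac{9}{8} = - \frac{5023}{4477}$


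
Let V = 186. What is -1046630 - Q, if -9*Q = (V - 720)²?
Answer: -1014946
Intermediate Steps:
Q = -31684 (Q = -(186 - 720)²/9 = -⅑*(-534)² = -⅑*285156 = -31684)
-1046630 - Q = -1046630 - 1*(-31684) = -1046630 + 31684 = -1014946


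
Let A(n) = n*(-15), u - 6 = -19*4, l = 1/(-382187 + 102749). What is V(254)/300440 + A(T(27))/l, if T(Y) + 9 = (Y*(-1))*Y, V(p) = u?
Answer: -13276781208721/4292 ≈ -3.0934e+9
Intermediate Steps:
l = -1/279438 (l = 1/(-279438) = -1/279438 ≈ -3.5786e-6)
u = -70 (u = 6 - 19*4 = 6 - 76 = -70)
V(p) = -70
T(Y) = -9 - Y² (T(Y) = -9 + (Y*(-1))*Y = -9 + (-Y)*Y = -9 - Y²)
A(n) = -15*n
V(254)/300440 + A(T(27))/l = -70/300440 + (-15*(-9 - 1*27²))/(-1/279438) = -70*1/300440 - 15*(-9 - 1*729)*(-279438) = -1/4292 - 15*(-9 - 729)*(-279438) = -1/4292 - 15*(-738)*(-279438) = -1/4292 + 11070*(-279438) = -1/4292 - 3093378660 = -13276781208721/4292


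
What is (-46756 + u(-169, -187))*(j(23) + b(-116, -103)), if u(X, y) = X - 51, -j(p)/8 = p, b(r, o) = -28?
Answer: 9958912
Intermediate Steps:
j(p) = -8*p
u(X, y) = -51 + X
(-46756 + u(-169, -187))*(j(23) + b(-116, -103)) = (-46756 + (-51 - 169))*(-8*23 - 28) = (-46756 - 220)*(-184 - 28) = -46976*(-212) = 9958912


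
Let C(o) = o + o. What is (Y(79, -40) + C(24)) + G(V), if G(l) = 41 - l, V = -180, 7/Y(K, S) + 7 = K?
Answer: 19375/72 ≈ 269.10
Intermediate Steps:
Y(K, S) = 7/(-7 + K)
C(o) = 2*o
(Y(79, -40) + C(24)) + G(V) = (7/(-7 + 79) + 2*24) + (41 - 1*(-180)) = (7/72 + 48) + (41 + 180) = (7*(1/72) + 48) + 221 = (7/72 + 48) + 221 = 3463/72 + 221 = 19375/72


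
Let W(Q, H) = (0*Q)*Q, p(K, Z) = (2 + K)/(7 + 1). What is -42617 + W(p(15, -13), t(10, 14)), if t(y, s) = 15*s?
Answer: -42617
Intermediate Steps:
p(K, Z) = ¼ + K/8 (p(K, Z) = (2 + K)/8 = (2 + K)*(⅛) = ¼ + K/8)
W(Q, H) = 0 (W(Q, H) = 0*Q = 0)
-42617 + W(p(15, -13), t(10, 14)) = -42617 + 0 = -42617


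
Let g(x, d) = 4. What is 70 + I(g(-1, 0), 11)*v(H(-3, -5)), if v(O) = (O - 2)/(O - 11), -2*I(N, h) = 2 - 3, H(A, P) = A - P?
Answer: 70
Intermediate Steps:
I(N, h) = ½ (I(N, h) = -(2 - 3)/2 = -½*(-1) = ½)
v(O) = (-2 + O)/(-11 + O)
70 + I(g(-1, 0), 11)*v(H(-3, -5)) = 70 + ((-2 + (-3 - 1*(-5)))/(-11 + (-3 - 1*(-5))))/2 = 70 + ((-2 + (-3 + 5))/(-11 + (-3 + 5)))/2 = 70 + ((-2 + 2)/(-11 + 2))/2 = 70 + (0/(-9))/2 = 70 + (-⅑*0)/2 = 70 + (½)*0 = 70 + 0 = 70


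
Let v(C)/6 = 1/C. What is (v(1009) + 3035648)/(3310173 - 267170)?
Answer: 3062968838/3070390027 ≈ 0.99758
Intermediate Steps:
v(C) = 6/C
(v(1009) + 3035648)/(3310173 - 267170) = (6/1009 + 3035648)/(3310173 - 267170) = (6*(1/1009) + 3035648)/3043003 = (6/1009 + 3035648)*(1/3043003) = (3062968838/1009)*(1/3043003) = 3062968838/3070390027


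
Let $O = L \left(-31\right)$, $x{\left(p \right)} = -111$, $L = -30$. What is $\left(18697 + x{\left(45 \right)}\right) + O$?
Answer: $19516$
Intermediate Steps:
$O = 930$ ($O = \left(-30\right) \left(-31\right) = 930$)
$\left(18697 + x{\left(45 \right)}\right) + O = \left(18697 - 111\right) + 930 = 18586 + 930 = 19516$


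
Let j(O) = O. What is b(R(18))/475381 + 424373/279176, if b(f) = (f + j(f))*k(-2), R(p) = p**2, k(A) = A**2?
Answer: 202462485305/132714966056 ≈ 1.5255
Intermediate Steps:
b(f) = 8*f (b(f) = (f + f)*(-2)**2 = (2*f)*4 = 8*f)
b(R(18))/475381 + 424373/279176 = (8*18**2)/475381 + 424373/279176 = (8*324)*(1/475381) + 424373*(1/279176) = 2592*(1/475381) + 424373/279176 = 2592/475381 + 424373/279176 = 202462485305/132714966056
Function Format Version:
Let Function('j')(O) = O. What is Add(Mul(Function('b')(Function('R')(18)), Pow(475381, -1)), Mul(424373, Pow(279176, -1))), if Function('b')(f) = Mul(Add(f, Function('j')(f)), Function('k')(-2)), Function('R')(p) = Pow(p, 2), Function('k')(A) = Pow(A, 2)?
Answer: Rational(202462485305, 132714966056) ≈ 1.5255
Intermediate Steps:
Function('b')(f) = Mul(8, f) (Function('b')(f) = Mul(Add(f, f), Pow(-2, 2)) = Mul(Mul(2, f), 4) = Mul(8, f))
Add(Mul(Function('b')(Function('R')(18)), Pow(475381, -1)), Mul(424373, Pow(279176, -1))) = Add(Mul(Mul(8, Pow(18, 2)), Pow(475381, -1)), Mul(424373, Pow(279176, -1))) = Add(Mul(Mul(8, 324), Rational(1, 475381)), Mul(424373, Rational(1, 279176))) = Add(Mul(2592, Rational(1, 475381)), Rational(424373, 279176)) = Add(Rational(2592, 475381), Rational(424373, 279176)) = Rational(202462485305, 132714966056)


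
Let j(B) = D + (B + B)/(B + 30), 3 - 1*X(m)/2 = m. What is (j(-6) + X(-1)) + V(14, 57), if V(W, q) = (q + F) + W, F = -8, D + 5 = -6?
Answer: 119/2 ≈ 59.500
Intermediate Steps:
D = -11 (D = -5 - 6 = -11)
X(m) = 6 - 2*m
j(B) = -11 + 2*B/(30 + B) (j(B) = -11 + (B + B)/(B + 30) = -11 + (2*B)/(30 + B) = -11 + 2*B/(30 + B))
V(W, q) = -8 + W + q (V(W, q) = (q - 8) + W = (-8 + q) + W = -8 + W + q)
(j(-6) + X(-1)) + V(14, 57) = (3*(-110 - 3*(-6))/(30 - 6) + (6 - 2*(-1))) + (-8 + 14 + 57) = (3*(-110 + 18)/24 + (6 + 2)) + 63 = (3*(1/24)*(-92) + 8) + 63 = (-23/2 + 8) + 63 = -7/2 + 63 = 119/2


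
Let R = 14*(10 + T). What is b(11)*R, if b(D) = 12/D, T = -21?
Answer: -168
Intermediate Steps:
R = -154 (R = 14*(10 - 21) = 14*(-11) = -154)
b(11)*R = (12/11)*(-154) = -168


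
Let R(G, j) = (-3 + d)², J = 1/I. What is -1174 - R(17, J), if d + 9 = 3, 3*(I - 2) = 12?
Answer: -1255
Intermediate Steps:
I = 6 (I = 2 + (⅓)*12 = 2 + 4 = 6)
d = -6 (d = -9 + 3 = -6)
J = ⅙ (J = 1/6 = ⅙ ≈ 0.16667)
R(G, j) = 81 (R(G, j) = (-3 - 6)² = (-9)² = 81)
-1174 - R(17, J) = -1174 - 1*81 = -1174 - 81 = -1255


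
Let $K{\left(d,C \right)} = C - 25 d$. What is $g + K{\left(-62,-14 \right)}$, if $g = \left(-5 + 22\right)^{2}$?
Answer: $1825$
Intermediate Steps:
$g = 289$ ($g = 17^{2} = 289$)
$g + K{\left(-62,-14 \right)} = 289 - -1536 = 289 + \left(-14 + 1550\right) = 289 + 1536 = 1825$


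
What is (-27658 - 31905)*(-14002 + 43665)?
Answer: -1766817269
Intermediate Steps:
(-27658 - 31905)*(-14002 + 43665) = -59563*29663 = -1766817269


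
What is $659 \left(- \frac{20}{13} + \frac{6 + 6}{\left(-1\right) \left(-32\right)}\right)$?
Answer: $- \frac{79739}{104} \approx -766.72$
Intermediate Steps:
$659 \left(- \frac{20}{13} + \frac{6 + 6}{\left(-1\right) \left(-32\right)}\right) = 659 \left(\left(-20\right) \frac{1}{13} + \frac{12}{32}\right) = 659 \left(- \frac{20}{13} + 12 \cdot \frac{1}{32}\right) = 659 \left(- \frac{20}{13} + \frac{3}{8}\right) = 659 \left(- \frac{121}{104}\right) = - \frac{79739}{104}$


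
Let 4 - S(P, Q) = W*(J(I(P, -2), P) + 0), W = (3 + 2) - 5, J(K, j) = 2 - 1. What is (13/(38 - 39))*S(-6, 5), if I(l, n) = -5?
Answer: -52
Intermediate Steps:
J(K, j) = 1
W = 0 (W = 5 - 5 = 0)
S(P, Q) = 4 (S(P, Q) = 4 - 0*(1 + 0) = 4 - 0 = 4 - 1*0 = 4 + 0 = 4)
(13/(38 - 39))*S(-6, 5) = (13/(38 - 39))*4 = (13/(-1))*4 = -1*13*4 = -13*4 = -52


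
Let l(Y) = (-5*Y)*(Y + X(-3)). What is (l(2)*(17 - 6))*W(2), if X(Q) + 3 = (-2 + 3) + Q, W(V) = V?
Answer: 660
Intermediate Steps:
X(Q) = -2 + Q (X(Q) = -3 + ((-2 + 3) + Q) = -3 + (1 + Q) = -2 + Q)
l(Y) = -5*Y*(-5 + Y) (l(Y) = (-5*Y)*(Y + (-2 - 3)) = (-5*Y)*(Y - 5) = (-5*Y)*(-5 + Y) = -5*Y*(-5 + Y))
(l(2)*(17 - 6))*W(2) = ((5*2*(5 - 1*2))*(17 - 6))*2 = ((5*2*(5 - 2))*11)*2 = ((5*2*3)*11)*2 = (30*11)*2 = 330*2 = 660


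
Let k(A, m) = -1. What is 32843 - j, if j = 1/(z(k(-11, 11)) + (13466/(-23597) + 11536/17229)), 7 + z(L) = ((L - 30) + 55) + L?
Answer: 214958758813585/6545052686 ≈ 32843.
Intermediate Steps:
z(L) = 18 + 2*L (z(L) = -7 + (((L - 30) + 55) + L) = -7 + (((-30 + L) + 55) + L) = -7 + ((25 + L) + L) = -7 + (25 + 2*L) = 18 + 2*L)
j = 406552713/6545052686 (j = 1/((18 + 2*(-1)) + (13466/(-23597) + 11536/17229)) = 1/((18 - 2) + (13466*(-1/23597) + 11536*(1/17229))) = 1/(16 + (-13466/23597 + 11536/17229)) = 1/(16 + 40209278/406552713) = 1/(6545052686/406552713) = 406552713/6545052686 ≈ 0.062116)
32843 - j = 32843 - 1*406552713/6545052686 = 32843 - 406552713/6545052686 = 214958758813585/6545052686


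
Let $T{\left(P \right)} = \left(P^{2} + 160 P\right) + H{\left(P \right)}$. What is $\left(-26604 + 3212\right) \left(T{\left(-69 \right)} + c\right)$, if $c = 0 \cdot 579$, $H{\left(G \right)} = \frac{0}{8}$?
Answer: $146878368$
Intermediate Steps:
$H{\left(G \right)} = 0$ ($H{\left(G \right)} = 0 \cdot \frac{1}{8} = 0$)
$c = 0$
$T{\left(P \right)} = P^{2} + 160 P$ ($T{\left(P \right)} = \left(P^{2} + 160 P\right) + 0 = P^{2} + 160 P$)
$\left(-26604 + 3212\right) \left(T{\left(-69 \right)} + c\right) = \left(-26604 + 3212\right) \left(- 69 \left(160 - 69\right) + 0\right) = - 23392 \left(\left(-69\right) 91 + 0\right) = - 23392 \left(-6279 + 0\right) = \left(-23392\right) \left(-6279\right) = 146878368$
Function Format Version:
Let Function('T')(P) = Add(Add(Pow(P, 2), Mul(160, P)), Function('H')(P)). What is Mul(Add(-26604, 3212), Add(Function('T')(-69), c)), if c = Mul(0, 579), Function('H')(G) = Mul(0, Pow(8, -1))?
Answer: 146878368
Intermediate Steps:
Function('H')(G) = 0 (Function('H')(G) = Mul(0, Rational(1, 8)) = 0)
c = 0
Function('T')(P) = Add(Pow(P, 2), Mul(160, P)) (Function('T')(P) = Add(Add(Pow(P, 2), Mul(160, P)), 0) = Add(Pow(P, 2), Mul(160, P)))
Mul(Add(-26604, 3212), Add(Function('T')(-69), c)) = Mul(Add(-26604, 3212), Add(Mul(-69, Add(160, -69)), 0)) = Mul(-23392, Add(Mul(-69, 91), 0)) = Mul(-23392, Add(-6279, 0)) = Mul(-23392, -6279) = 146878368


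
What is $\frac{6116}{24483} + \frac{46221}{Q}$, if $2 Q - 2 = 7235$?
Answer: $\frac{2307518978}{177183471} \approx 13.023$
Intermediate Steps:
$Q = \frac{7237}{2}$ ($Q = 1 + \frac{1}{2} \cdot 7235 = 1 + \frac{7235}{2} = \frac{7237}{2} \approx 3618.5$)
$\frac{6116}{24483} + \frac{46221}{Q} = \frac{6116}{24483} + \frac{46221}{\frac{7237}{2}} = 6116 \cdot \frac{1}{24483} + 46221 \cdot \frac{2}{7237} = \frac{6116}{24483} + \frac{92442}{7237} = \frac{2307518978}{177183471}$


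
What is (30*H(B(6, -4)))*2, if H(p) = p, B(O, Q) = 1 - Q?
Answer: 300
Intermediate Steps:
(30*H(B(6, -4)))*2 = (30*(1 - 1*(-4)))*2 = (30*(1 + 4))*2 = (30*5)*2 = 150*2 = 300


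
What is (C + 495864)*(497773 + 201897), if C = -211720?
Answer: 198807032480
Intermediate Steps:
(C + 495864)*(497773 + 201897) = (-211720 + 495864)*(497773 + 201897) = 284144*699670 = 198807032480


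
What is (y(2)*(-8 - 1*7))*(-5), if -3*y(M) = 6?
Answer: -150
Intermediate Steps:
y(M) = -2 (y(M) = -⅓*6 = -2)
(y(2)*(-8 - 1*7))*(-5) = -2*(-8 - 1*7)*(-5) = -2*(-8 - 7)*(-5) = -2*(-15)*(-5) = 30*(-5) = -150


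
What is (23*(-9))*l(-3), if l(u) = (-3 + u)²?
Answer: -7452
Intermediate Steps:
(23*(-9))*l(-3) = (23*(-9))*(-3 - 3)² = -207*(-6)² = -207*36 = -7452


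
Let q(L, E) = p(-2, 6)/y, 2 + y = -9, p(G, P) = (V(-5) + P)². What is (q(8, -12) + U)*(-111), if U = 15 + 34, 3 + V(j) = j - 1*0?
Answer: -59385/11 ≈ -5398.6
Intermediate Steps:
V(j) = -3 + j (V(j) = -3 + (j - 1*0) = -3 + (j + 0) = -3 + j)
p(G, P) = (-8 + P)² (p(G, P) = ((-3 - 5) + P)² = (-8 + P)²)
y = -11 (y = -2 - 9 = -11)
U = 49
q(L, E) = -4/11 (q(L, E) = (-8 + 6)²/(-11) = (-2)²*(-1/11) = 4*(-1/11) = -4/11)
(q(8, -12) + U)*(-111) = (-4/11 + 49)*(-111) = (535/11)*(-111) = -59385/11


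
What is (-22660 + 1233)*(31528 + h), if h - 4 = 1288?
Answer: -703234140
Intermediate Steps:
h = 1292 (h = 4 + 1288 = 1292)
(-22660 + 1233)*(31528 + h) = (-22660 + 1233)*(31528 + 1292) = -21427*32820 = -703234140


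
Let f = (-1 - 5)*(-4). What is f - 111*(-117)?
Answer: 13011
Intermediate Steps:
f = 24 (f = -6*(-4) = 24)
f - 111*(-117) = 24 - 111*(-117) = 24 + 12987 = 13011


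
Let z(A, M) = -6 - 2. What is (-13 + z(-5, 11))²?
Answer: 441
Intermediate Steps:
z(A, M) = -8
(-13 + z(-5, 11))² = (-13 - 8)² = (-21)² = 441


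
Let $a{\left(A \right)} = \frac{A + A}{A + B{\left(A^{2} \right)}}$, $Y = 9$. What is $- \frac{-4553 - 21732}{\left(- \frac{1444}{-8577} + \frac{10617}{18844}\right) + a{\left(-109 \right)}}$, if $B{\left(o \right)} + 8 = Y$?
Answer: $\frac{12744938428740}{1333547329} \approx 9557.2$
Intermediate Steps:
$B{\left(o \right)} = 1$ ($B{\left(o \right)} = -8 + 9 = 1$)
$a{\left(A \right)} = \frac{2 A}{1 + A}$ ($a{\left(A \right)} = \frac{A + A}{A + 1} = \frac{2 A}{1 + A}$)
$- \frac{-4553 - 21732}{\left(- \frac{1444}{-8577} + \frac{10617}{18844}\right) + a{\left(-109 \right)}} = - \frac{-4553 - 21732}{\left(- \frac{1444}{-8577} + \frac{10617}{18844}\right) + 2 \left(-109\right) \frac{1}{1 - 109}} = - \frac{-26285}{\left(\left(-1444\right) \left(- \frac{1}{8577}\right) + 10617 \cdot \frac{1}{18844}\right) + 2 \left(-109\right) \frac{1}{-108}} = - \frac{-26285}{\left(\frac{1444}{8577} + \frac{10617}{18844}\right) + 2 \left(-109\right) \left(- \frac{1}{108}\right)} = - \frac{-26285}{\frac{118272745}{161624988} + \frac{109}{54}} = - \frac{-26285}{\frac{1333547329}{484874964}} = - \frac{\left(-26285\right) 484874964}{1333547329} = \left(-1\right) \left(- \frac{12744938428740}{1333547329}\right) = \frac{12744938428740}{1333547329}$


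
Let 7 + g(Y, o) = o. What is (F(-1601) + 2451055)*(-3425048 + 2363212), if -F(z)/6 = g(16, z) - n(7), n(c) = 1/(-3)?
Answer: -2612860907036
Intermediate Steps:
g(Y, o) = -7 + o
n(c) = -⅓
F(z) = 40 - 6*z (F(z) = -6*((-7 + z) - 1*(-⅓)) = -6*((-7 + z) + ⅓) = -6*(-20/3 + z) = 40 - 6*z)
(F(-1601) + 2451055)*(-3425048 + 2363212) = ((40 - 6*(-1601)) + 2451055)*(-3425048 + 2363212) = ((40 + 9606) + 2451055)*(-1061836) = (9646 + 2451055)*(-1061836) = 2460701*(-1061836) = -2612860907036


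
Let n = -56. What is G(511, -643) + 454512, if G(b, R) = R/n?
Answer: 25453315/56 ≈ 4.5452e+5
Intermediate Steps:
G(b, R) = -R/56 (G(b, R) = R/(-56) = R*(-1/56) = -R/56)
G(511, -643) + 454512 = -1/56*(-643) + 454512 = 643/56 + 454512 = 25453315/56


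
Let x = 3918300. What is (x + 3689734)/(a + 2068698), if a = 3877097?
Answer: 7608034/5945795 ≈ 1.2796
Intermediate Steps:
(x + 3689734)/(a + 2068698) = (3918300 + 3689734)/(3877097 + 2068698) = 7608034/5945795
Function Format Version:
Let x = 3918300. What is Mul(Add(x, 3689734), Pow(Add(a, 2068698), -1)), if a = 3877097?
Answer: Rational(7608034, 5945795) ≈ 1.2796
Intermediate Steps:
Mul(Add(x, 3689734), Pow(Add(a, 2068698), -1)) = Mul(Add(3918300, 3689734), Pow(Add(3877097, 2068698), -1)) = Mul(7608034, Pow(5945795, -1)) = Mul(7608034, Rational(1, 5945795)) = Rational(7608034, 5945795)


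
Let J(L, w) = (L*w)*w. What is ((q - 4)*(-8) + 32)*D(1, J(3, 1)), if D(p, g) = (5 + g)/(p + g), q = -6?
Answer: 224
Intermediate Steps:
J(L, w) = L*w**2
D(p, g) = (5 + g)/(g + p)
((q - 4)*(-8) + 32)*D(1, J(3, 1)) = ((-6 - 4)*(-8) + 32)*((5 + 3*1**2)/(3*1**2 + 1)) = (-10*(-8) + 32)*((5 + 3*1)/(3*1 + 1)) = (80 + 32)*((5 + 3)/(3 + 1)) = 112*(8/4) = 112*((1/4)*8) = 112*2 = 224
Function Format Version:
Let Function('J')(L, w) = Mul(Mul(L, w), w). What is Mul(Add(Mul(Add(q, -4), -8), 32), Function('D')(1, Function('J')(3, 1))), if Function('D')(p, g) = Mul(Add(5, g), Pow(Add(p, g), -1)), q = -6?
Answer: 224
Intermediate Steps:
Function('J')(L, w) = Mul(L, Pow(w, 2))
Function('D')(p, g) = Mul(Pow(Add(g, p), -1), Add(5, g)) (Function('D')(p, g) = Mul(Add(5, g), Pow(Add(g, p), -1)) = Mul(Pow(Add(g, p), -1), Add(5, g)))
Mul(Add(Mul(Add(q, -4), -8), 32), Function('D')(1, Function('J')(3, 1))) = Mul(Add(Mul(Add(-6, -4), -8), 32), Mul(Pow(Add(Mul(3, Pow(1, 2)), 1), -1), Add(5, Mul(3, Pow(1, 2))))) = Mul(Add(Mul(-10, -8), 32), Mul(Pow(Add(Mul(3, 1), 1), -1), Add(5, Mul(3, 1)))) = Mul(Add(80, 32), Mul(Pow(Add(3, 1), -1), Add(5, 3))) = Mul(112, Mul(Pow(4, -1), 8)) = Mul(112, Mul(Rational(1, 4), 8)) = Mul(112, 2) = 224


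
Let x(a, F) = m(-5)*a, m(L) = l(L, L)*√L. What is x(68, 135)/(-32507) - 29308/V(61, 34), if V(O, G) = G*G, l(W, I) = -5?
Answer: -431/17 + 340*I*√5/32507 ≈ -25.353 + 0.023388*I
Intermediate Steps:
V(O, G) = G²
m(L) = -5*√L
x(a, F) = -5*I*a*√5 (x(a, F) = (-5*I*√5)*a = -5*I*a*√5)
x(68, 135)/(-32507) - 29308/V(61, 34) = -5*I*68*√5/(-32507) - 29308/(34²) = -340*I*√5*(-1/32507) - 29308/1156 = 340*I*√5/32507 - 29308*1/1156 = 340*I*√5/32507 - 431/17 = -431/17 + 340*I*√5/32507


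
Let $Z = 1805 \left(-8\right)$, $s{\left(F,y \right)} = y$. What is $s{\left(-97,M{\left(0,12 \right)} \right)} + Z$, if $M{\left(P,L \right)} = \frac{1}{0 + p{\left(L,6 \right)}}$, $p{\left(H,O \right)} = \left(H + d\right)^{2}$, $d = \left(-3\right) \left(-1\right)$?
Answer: $- \frac{3248999}{225} \approx -14440.0$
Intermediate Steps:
$d = 3$
$p{\left(H,O \right)} = \left(3 + H\right)^{2}$ ($p{\left(H,O \right)} = \left(H + 3\right)^{2} = \left(3 + H\right)^{2}$)
$M{\left(P,L \right)} = \frac{1}{\left(3 + L\right)^{2}}$ ($M{\left(P,L \right)} = \frac{1}{0 + \left(3 + L\right)^{2}} = \frac{1}{\left(3 + L\right)^{2}}$)
$Z = -14440$
$s{\left(-97,M{\left(0,12 \right)} \right)} + Z = \frac{1}{\left(3 + 12\right)^{2}} - 14440 = \frac{1}{225} - 14440 = - \frac{3248999}{225}$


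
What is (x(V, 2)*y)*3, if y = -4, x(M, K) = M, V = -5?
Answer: 60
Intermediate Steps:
(x(V, 2)*y)*3 = -5*(-4)*3 = 20*3 = 60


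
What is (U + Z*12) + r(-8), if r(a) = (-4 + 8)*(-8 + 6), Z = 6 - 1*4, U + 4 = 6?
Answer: 18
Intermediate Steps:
U = 2 (U = -4 + 6 = 2)
Z = 2 (Z = 6 - 4 = 2)
r(a) = -8 (r(a) = 4*(-2) = -8)
(U + Z*12) + r(-8) = (2 + 2*12) - 8 = (2 + 24) - 8 = 26 - 8 = 18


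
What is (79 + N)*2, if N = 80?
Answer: 318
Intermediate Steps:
(79 + N)*2 = (79 + 80)*2 = 159*2 = 318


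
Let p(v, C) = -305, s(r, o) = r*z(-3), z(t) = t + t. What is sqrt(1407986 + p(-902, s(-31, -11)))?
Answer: 3*sqrt(156409) ≈ 1186.5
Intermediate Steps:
z(t) = 2*t
s(r, o) = -6*r (s(r, o) = r*(2*(-3)) = r*(-6) = -6*r)
sqrt(1407986 + p(-902, s(-31, -11))) = sqrt(1407986 - 305) = sqrt(1407681) = 3*sqrt(156409)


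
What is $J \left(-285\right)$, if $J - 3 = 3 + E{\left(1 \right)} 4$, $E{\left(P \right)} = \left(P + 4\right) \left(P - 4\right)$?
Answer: $15390$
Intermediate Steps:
$E{\left(P \right)} = \left(-4 + P\right) \left(4 + P\right)$ ($E{\left(P \right)} = \left(4 + P\right) \left(-4 + P\right) = \left(-4 + P\right) \left(4 + P\right)$)
$J = -54$ ($J = 3 + \left(3 + \left(-16 + 1^{2}\right) 4\right) = 3 + \left(3 + \left(-16 + 1\right) 4\right) = 3 + \left(3 - 60\right) = 3 - 57 = -54$)
$J \left(-285\right) = \left(-54\right) \left(-285\right) = 15390$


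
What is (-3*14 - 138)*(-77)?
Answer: 13860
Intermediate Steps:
(-3*14 - 138)*(-77) = (-42 - 138)*(-77) = -180*(-77) = 13860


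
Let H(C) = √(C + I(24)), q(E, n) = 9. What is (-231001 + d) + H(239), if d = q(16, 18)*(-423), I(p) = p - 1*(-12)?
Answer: -234808 + 5*√11 ≈ -2.3479e+5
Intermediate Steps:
I(p) = 12 + p (I(p) = p + 12 = 12 + p)
H(C) = √(36 + C) (H(C) = √(C + (12 + 24)) = √(C + 36) = √(36 + C))
d = -3807 (d = 9*(-423) = -3807)
(-231001 + d) + H(239) = (-231001 - 3807) + √(36 + 239) = -234808 + √275 = -234808 + 5*√11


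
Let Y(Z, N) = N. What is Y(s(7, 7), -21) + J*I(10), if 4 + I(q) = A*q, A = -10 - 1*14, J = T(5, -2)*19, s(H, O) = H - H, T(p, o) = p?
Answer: -23201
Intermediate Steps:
s(H, O) = 0
J = 95 (J = 5*19 = 95)
A = -24 (A = -10 - 14 = -24)
I(q) = -4 - 24*q
Y(s(7, 7), -21) + J*I(10) = -21 + 95*(-4 - 24*10) = -21 + 95*(-4 - 240) = -21 + 95*(-244) = -21 - 23180 = -23201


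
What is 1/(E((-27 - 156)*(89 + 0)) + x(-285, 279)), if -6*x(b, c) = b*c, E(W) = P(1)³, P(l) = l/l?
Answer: 2/26507 ≈ 7.5452e-5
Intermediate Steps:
P(l) = 1
E(W) = 1 (E(W) = 1³ = 1)
x(b, c) = -b*c/6
1/(E((-27 - 156)*(89 + 0)) + x(-285, 279)) = 1/(1 - ⅙*(-285)*279) = 1/(1 + 26505/2) = 1/(26507/2) = 2/26507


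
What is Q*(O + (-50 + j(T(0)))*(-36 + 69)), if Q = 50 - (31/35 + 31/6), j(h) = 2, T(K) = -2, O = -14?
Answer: -7373971/105 ≈ -70228.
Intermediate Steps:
Q = 9229/210 (Q = 50 - (31*(1/35) + 31*(1/6)) = 50 - (31/35 + 31/6) = 50 - 1*1271/210 = 50 - 1271/210 = 9229/210 ≈ 43.948)
Q*(O + (-50 + j(T(0)))*(-36 + 69)) = 9229*(-14 + (-50 + 2)*(-36 + 69))/210 = 9229*(-14 - 48*33)/210 = 9229*(-14 - 1584)/210 = (9229/210)*(-1598) = -7373971/105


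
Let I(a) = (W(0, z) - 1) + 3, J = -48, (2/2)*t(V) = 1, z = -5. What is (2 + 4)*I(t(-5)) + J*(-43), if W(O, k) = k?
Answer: 2046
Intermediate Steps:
t(V) = 1
I(a) = -3 (I(a) = (-5 - 1) + 3 = -6 + 3 = -3)
(2 + 4)*I(t(-5)) + J*(-43) = (2 + 4)*(-3) - 48*(-43) = 6*(-3) + 2064 = -18 + 2064 = 2046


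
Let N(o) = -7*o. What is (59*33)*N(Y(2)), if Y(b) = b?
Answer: -27258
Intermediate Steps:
(59*33)*N(Y(2)) = (59*33)*(-7*2) = 1947*(-14) = -27258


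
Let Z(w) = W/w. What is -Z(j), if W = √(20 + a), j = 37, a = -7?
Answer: -√13/37 ≈ -0.097447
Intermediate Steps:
W = √13 (W = √(20 - 7) = √13 ≈ 3.6056)
Z(w) = √13/w
-Z(j) = -√13/37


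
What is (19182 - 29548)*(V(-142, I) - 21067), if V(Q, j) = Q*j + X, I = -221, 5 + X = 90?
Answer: -107806400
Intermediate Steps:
X = 85 (X = -5 + 90 = 85)
V(Q, j) = 85 + Q*j (V(Q, j) = Q*j + 85 = 85 + Q*j)
(19182 - 29548)*(V(-142, I) - 21067) = (19182 - 29548)*((85 - 142*(-221)) - 21067) = -10366*((85 + 31382) - 21067) = -10366*(31467 - 21067) = -10366*10400 = -107806400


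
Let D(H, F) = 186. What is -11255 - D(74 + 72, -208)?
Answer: -11441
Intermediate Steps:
-11255 - D(74 + 72, -208) = -11255 - 1*186 = -11255 - 186 = -11441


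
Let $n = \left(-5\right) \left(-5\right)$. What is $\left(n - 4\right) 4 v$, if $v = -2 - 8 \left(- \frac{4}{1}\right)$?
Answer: $2520$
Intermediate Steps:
$n = 25$
$v = 30$ ($v = -2 - 8 \left(\left(-4\right) 1\right) = -2 - -32 = -2 + 32 = 30$)
$\left(n - 4\right) 4 v = \left(25 - 4\right) 4 \cdot 30 = 21 \cdot 4 \cdot 30 = 84 \cdot 30 = 2520$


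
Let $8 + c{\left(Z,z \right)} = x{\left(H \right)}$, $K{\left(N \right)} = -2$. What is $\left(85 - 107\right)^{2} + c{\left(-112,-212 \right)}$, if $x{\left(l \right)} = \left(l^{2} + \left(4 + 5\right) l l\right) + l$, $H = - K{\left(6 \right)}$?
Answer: $518$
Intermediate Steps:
$H = 2$ ($H = \left(-1\right) \left(-2\right) = 2$)
$x{\left(l \right)} = l + 10 l^{2}$ ($x{\left(l \right)} = \left(l^{2} + 9 l l\right) + l = \left(l^{2} + 9 l^{2}\right) + l = 10 l^{2} + l = l + 10 l^{2}$)
$c{\left(Z,z \right)} = 34$ ($c{\left(Z,z \right)} = -8 + 2 \left(1 + 10 \cdot 2\right) = -8 + 2 \left(1 + 20\right) = -8 + 2 \cdot 21 = -8 + 42 = 34$)
$\left(85 - 107\right)^{2} + c{\left(-112,-212 \right)} = \left(85 - 107\right)^{2} + 34 = \left(-22\right)^{2} + 34 = 484 + 34 = 518$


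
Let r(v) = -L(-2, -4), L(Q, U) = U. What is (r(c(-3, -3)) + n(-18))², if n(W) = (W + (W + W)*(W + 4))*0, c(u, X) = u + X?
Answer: 16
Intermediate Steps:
c(u, X) = X + u
r(v) = 4 (r(v) = -1*(-4) = 4)
n(W) = 0 (n(W) = (W + (2*W)*(4 + W))*0 = (W + 2*W*(4 + W))*0 = 0)
(r(c(-3, -3)) + n(-18))² = (4 + 0)² = 4² = 16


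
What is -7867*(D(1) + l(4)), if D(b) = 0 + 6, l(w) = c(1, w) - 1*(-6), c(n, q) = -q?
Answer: -62936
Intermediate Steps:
l(w) = 6 - w (l(w) = -w - 1*(-6) = -w + 6 = 6 - w)
D(b) = 6
-7867*(D(1) + l(4)) = -7867*(6 + (6 - 1*4)) = -7867*(6 + (6 - 4)) = -7867*(6 + 2) = -7867*8 = -62936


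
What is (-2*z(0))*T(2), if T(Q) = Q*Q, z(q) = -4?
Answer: 32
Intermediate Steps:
T(Q) = Q**2
(-2*z(0))*T(2) = -2*(-4)*2**2 = 8*4 = 32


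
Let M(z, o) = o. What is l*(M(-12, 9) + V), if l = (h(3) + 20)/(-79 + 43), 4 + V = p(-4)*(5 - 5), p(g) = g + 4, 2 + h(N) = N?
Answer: -35/12 ≈ -2.9167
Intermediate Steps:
h(N) = -2 + N
p(g) = 4 + g
V = -4 (V = -4 + (4 - 4)*(5 - 5) = -4 + 0*0 = -4 + 0 = -4)
l = -7/12 (l = ((-2 + 3) + 20)/(-79 + 43) = (1 + 20)/(-36) = 21*(-1/36) = -7/12 ≈ -0.58333)
l*(M(-12, 9) + V) = -7*(9 - 4)/12 = -7/12*5 = -35/12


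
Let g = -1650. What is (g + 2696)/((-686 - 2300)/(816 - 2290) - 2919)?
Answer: -385451/1074905 ≈ -0.35859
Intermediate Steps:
(g + 2696)/((-686 - 2300)/(816 - 2290) - 2919) = (-1650 + 2696)/((-686 - 2300)/(816 - 2290) - 2919) = 1046/(-2986/(-1474) - 2919) = 1046/(-2986*(-1/1474) - 2919) = 1046/(1493/737 - 2919) = 1046/(-2149810/737) = 1046*(-737/2149810) = -385451/1074905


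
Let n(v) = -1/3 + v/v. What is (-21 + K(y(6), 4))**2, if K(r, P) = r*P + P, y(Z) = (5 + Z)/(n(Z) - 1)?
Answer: 22201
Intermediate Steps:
n(v) = 2/3 (n(v) = -1*1/3 + 1 = -1/3 + 1 = 2/3)
y(Z) = -15 - 3*Z (y(Z) = (5 + Z)/(2/3 - 1) = (5 + Z)/(-1/3) = (5 + Z)*(-3) = -15 - 3*Z)
K(r, P) = P + P*r (K(r, P) = P*r + P = P + P*r)
(-21 + K(y(6), 4))**2 = (-21 + 4*(1 + (-15 - 3*6)))**2 = (-21 + 4*(1 + (-15 - 18)))**2 = (-21 + 4*(1 - 33))**2 = (-21 + 4*(-32))**2 = (-21 - 128)**2 = (-149)**2 = 22201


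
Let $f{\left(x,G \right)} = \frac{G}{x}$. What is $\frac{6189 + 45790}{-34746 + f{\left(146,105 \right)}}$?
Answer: $- \frac{7588934}{5072811} \approx -1.496$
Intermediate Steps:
$\frac{6189 + 45790}{-34746 + f{\left(146,105 \right)}} = \frac{6189 + 45790}{-34746 + \frac{105}{146}} = \frac{51979}{-34746 + 105 \cdot \frac{1}{146}} = \frac{51979}{-34746 + \frac{105}{146}} = \frac{51979}{- \frac{5072811}{146}} = 51979 \left(- \frac{146}{5072811}\right) = - \frac{7588934}{5072811}$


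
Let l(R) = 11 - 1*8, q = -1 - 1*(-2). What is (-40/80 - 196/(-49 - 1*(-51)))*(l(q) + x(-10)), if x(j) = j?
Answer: 1379/2 ≈ 689.50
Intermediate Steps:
q = 1 (q = -1 + 2 = 1)
l(R) = 3 (l(R) = 11 - 8 = 3)
(-40/80 - 196/(-49 - 1*(-51)))*(l(q) + x(-10)) = (-40/80 - 196/(-49 - 1*(-51)))*(3 - 10) = (-40*1/80 - 196/(-49 + 51))*(-7) = (-½ - 196/2)*(-7) = (-½ - 196*½)*(-7) = (-½ - 98)*(-7) = -197/2*(-7) = 1379/2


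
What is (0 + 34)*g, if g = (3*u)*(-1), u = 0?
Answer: 0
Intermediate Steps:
g = 0 (g = (3*0)*(-1) = 0*(-1) = 0)
(0 + 34)*g = (0 + 34)*0 = 34*0 = 0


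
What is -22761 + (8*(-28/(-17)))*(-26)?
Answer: -392761/17 ≈ -23104.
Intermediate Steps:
-22761 + (8*(-28/(-17)))*(-26) = -22761 + (8*(-28*(-1/17)))*(-26) = -22761 + (8*(28/17))*(-26) = -22761 + (224/17)*(-26) = -22761 - 5824/17 = -392761/17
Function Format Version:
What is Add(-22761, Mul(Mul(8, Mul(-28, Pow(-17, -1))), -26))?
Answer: Rational(-392761, 17) ≈ -23104.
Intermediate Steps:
Add(-22761, Mul(Mul(8, Mul(-28, Pow(-17, -1))), -26)) = Add(-22761, Mul(Mul(8, Mul(-28, Rational(-1, 17))), -26)) = Add(-22761, Mul(Mul(8, Rational(28, 17)), -26)) = Add(-22761, Mul(Rational(224, 17), -26)) = Add(-22761, Rational(-5824, 17)) = Rational(-392761, 17)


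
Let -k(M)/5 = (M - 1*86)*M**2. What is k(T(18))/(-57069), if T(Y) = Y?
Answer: -720/373 ≈ -1.9303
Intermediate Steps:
k(M) = -5*M**2*(-86 + M) (k(M) = -5*(M - 1*86)*M**2 = -5*(M - 86)*M**2 = -5*(-86 + M)*M**2 = -5*M**2*(-86 + M))
k(T(18))/(-57069) = (5*18**2*(86 - 1*18))/(-57069) = (5*324*(86 - 18))*(-1/57069) = (5*324*68)*(-1/57069) = 110160*(-1/57069) = -720/373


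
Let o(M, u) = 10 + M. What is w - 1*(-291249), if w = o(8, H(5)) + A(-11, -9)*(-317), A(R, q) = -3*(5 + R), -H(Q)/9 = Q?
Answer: 285561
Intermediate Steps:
H(Q) = -9*Q
A(R, q) = -15 - 3*R
w = -5688 (w = (10 + 8) + (-15 - 3*(-11))*(-317) = 18 + (-15 + 33)*(-317) = 18 + 18*(-317) = 18 - 5706 = -5688)
w - 1*(-291249) = -5688 - 1*(-291249) = -5688 + 291249 = 285561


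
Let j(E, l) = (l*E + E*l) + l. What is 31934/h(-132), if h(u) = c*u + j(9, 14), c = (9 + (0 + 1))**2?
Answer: -15967/6467 ≈ -2.4690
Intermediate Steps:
c = 100 (c = (9 + 1)**2 = 10**2 = 100)
j(E, l) = l + 2*E*l (j(E, l) = (E*l + E*l) + l = 2*E*l + l = l + 2*E*l)
h(u) = 266 + 100*u (h(u) = 100*u + 14*(1 + 2*9) = 100*u + 14*(1 + 18) = 100*u + 14*19 = 100*u + 266 = 266 + 100*u)
31934/h(-132) = 31934/(266 + 100*(-132)) = 31934/(266 - 13200) = 31934/(-12934) = 31934*(-1/12934) = -15967/6467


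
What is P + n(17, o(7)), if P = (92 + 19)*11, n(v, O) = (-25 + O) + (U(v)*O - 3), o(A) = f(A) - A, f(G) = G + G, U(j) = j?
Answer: 1319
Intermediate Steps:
f(G) = 2*G
o(A) = A (o(A) = 2*A - A = A)
n(v, O) = -28 + O + O*v (n(v, O) = (-25 + O) + (v*O - 3) = (-25 + O) + (O*v - 3) = (-25 + O) + (-3 + O*v) = -28 + O + O*v)
P = 1221 (P = 111*11 = 1221)
P + n(17, o(7)) = 1221 + (-28 + 7 + 7*17) = 1221 + (-28 + 7 + 119) = 1221 + 98 = 1319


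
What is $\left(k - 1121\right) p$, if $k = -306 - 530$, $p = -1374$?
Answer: $2688918$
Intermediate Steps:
$k = -836$ ($k = -306 - 530 = -836$)
$\left(k - 1121\right) p = \left(-836 - 1121\right) \left(-1374\right) = \left(-1957\right) \left(-1374\right) = 2688918$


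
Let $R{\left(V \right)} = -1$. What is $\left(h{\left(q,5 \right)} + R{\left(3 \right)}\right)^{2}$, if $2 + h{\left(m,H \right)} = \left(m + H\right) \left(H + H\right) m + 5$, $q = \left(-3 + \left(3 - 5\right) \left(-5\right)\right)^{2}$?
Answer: $700237444$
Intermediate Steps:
$q = 49$ ($q = \left(-3 - -10\right)^{2} = \left(-3 + 10\right)^{2} = 7^{2} = 49$)
$h{\left(m,H \right)} = 3 + 2 H m \left(H + m\right)$ ($h{\left(m,H \right)} = -2 + \left(\left(m + H\right) \left(H + H\right) m + 5\right) = -2 + \left(\left(H + m\right) 2 H m + 5\right) = -2 + \left(2 H \left(H + m\right) m + 5\right) = -2 + \left(2 H m \left(H + m\right) + 5\right) = -2 + \left(5 + 2 H m \left(H + m\right)\right) = 3 + 2 H m \left(H + m\right)$)
$\left(h{\left(q,5 \right)} + R{\left(3 \right)}\right)^{2} = \left(\left(3 + 2 \cdot 5 \cdot 49^{2} + 2 \cdot 49 \cdot 5^{2}\right) - 1\right)^{2} = \left(\left(3 + 2 \cdot 5 \cdot 2401 + 2 \cdot 49 \cdot 25\right) - 1\right)^{2} = \left(\left(3 + 24010 + 2450\right) - 1\right)^{2} = \left(26463 - 1\right)^{2} = 26462^{2} = 700237444$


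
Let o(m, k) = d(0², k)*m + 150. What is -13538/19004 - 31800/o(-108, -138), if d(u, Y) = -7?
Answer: -51382719/1434802 ≈ -35.812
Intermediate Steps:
o(m, k) = 150 - 7*m (o(m, k) = -7*m + 150 = 150 - 7*m)
-13538/19004 - 31800/o(-108, -138) = -13538/19004 - 31800/(150 - 7*(-108)) = -13538*1/19004 - 31800/(150 + 756) = -6769/9502 - 31800/906 = -6769/9502 - 31800*1/906 = -6769/9502 - 5300/151 = -51382719/1434802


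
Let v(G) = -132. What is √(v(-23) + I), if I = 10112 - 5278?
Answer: √4702 ≈ 68.571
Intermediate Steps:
I = 4834
√(v(-23) + I) = √(-132 + 4834) = √4702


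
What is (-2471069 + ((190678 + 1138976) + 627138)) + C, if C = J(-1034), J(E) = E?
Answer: -515311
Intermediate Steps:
C = -1034
(-2471069 + ((190678 + 1138976) + 627138)) + C = (-2471069 + ((190678 + 1138976) + 627138)) - 1034 = (-2471069 + (1329654 + 627138)) - 1034 = (-2471069 + 1956792) - 1034 = -514277 - 1034 = -515311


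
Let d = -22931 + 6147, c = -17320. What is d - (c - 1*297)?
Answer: 833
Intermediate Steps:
d = -16784
d - (c - 1*297) = -16784 - (-17320 - 1*297) = -16784 - (-17320 - 297) = -16784 - 1*(-17617) = -16784 + 17617 = 833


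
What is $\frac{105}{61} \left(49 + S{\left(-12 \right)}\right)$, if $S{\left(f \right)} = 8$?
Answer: $\frac{5985}{61} \approx 98.115$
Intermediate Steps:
$\frac{105}{61} \left(49 + S{\left(-12 \right)}\right) = \frac{105}{61} \left(49 + 8\right) = 105 \cdot \frac{1}{61} \cdot 57 = \frac{105}{61} \cdot 57 = \frac{5985}{61}$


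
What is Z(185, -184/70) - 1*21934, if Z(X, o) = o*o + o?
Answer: -26863906/1225 ≈ -21930.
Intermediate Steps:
Z(X, o) = o + o² (Z(X, o) = o² + o = o + o²)
Z(185, -184/70) - 1*21934 = (-184/70)*(1 - 184/70) - 1*21934 = (-184*1/70)*(1 - 184*1/70) - 21934 = -92*(1 - 92/35)/35 - 21934 = -92/35*(-57/35) - 21934 = 5244/1225 - 21934 = -26863906/1225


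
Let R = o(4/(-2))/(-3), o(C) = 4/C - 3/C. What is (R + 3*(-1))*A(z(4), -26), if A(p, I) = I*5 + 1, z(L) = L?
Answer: 731/2 ≈ 365.50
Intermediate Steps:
A(p, I) = 1 + 5*I (A(p, I) = 5*I + 1 = 1 + 5*I)
o(C) = 1/C
R = 1/6 (R = 1/((4/(-2))*(-3)) = -1/3/(4*(-1/2)) = -1/3/(-2) = -1/2*(-1/3) = 1/6 ≈ 0.16667)
(R + 3*(-1))*A(z(4), -26) = (1/6 + 3*(-1))*(1 + 5*(-26)) = (1/6 - 3)*(1 - 130) = -17/6*(-129) = 731/2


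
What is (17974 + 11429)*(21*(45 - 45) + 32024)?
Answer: 941601672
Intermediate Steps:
(17974 + 11429)*(21*(45 - 45) + 32024) = 29403*(21*0 + 32024) = 29403*(0 + 32024) = 29403*32024 = 941601672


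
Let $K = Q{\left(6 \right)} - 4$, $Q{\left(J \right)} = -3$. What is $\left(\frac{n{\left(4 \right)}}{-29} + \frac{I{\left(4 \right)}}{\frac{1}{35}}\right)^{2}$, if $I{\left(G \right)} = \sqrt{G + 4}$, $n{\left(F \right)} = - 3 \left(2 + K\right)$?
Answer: $\frac{8242025}{841} - \frac{2100 \sqrt{2}}{29} \approx 9697.9$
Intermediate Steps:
$K = -7$ ($K = -3 - 4 = -7$)
$n{\left(F \right)} = 15$ ($n{\left(F \right)} = - 3 \left(2 - 7\right) = \left(-3\right) \left(-5\right) = 15$)
$I{\left(G \right)} = \sqrt{4 + G}$
$\left(\frac{n{\left(4 \right)}}{-29} + \frac{I{\left(4 \right)}}{\frac{1}{35}}\right)^{2} = \left(\frac{15}{-29} + \frac{\sqrt{4 + 4}}{\frac{1}{35}}\right)^{2} = \left(15 \left(- \frac{1}{29}\right) + \sqrt{8} \frac{1}{\frac{1}{35}}\right)^{2} = \left(- \frac{15}{29} + 2 \sqrt{2} \cdot 35\right)^{2} = \left(- \frac{15}{29} + 70 \sqrt{2}\right)^{2}$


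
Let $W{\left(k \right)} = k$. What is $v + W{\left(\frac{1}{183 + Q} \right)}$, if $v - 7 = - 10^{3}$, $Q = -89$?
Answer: $- \frac{93341}{94} \approx -992.99$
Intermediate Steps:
$v = -993$ ($v = 7 - 10^{3} = 7 - 1000 = -993$)
$v + W{\left(\frac{1}{183 + Q} \right)} = -993 + \frac{1}{183 - 89} = -993 + \frac{1}{94} = - \frac{93341}{94}$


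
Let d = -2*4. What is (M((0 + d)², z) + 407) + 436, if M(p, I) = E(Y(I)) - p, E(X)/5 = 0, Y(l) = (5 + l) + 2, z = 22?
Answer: 779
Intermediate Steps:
Y(l) = 7 + l
E(X) = 0 (E(X) = 5*0 = 0)
d = -8
M(p, I) = -p (M(p, I) = 0 - p = -p)
(M((0 + d)², z) + 407) + 436 = (-(0 - 8)² + 407) + 436 = (-1*(-8)² + 407) + 436 = (-1*64 + 407) + 436 = (-64 + 407) + 436 = 343 + 436 = 779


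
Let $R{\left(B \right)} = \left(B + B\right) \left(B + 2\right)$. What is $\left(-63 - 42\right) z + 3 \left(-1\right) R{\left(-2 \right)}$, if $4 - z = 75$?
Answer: $7455$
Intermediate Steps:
$z = -71$ ($z = 4 - 75 = -71$)
$R{\left(B \right)} = 2 B \left(2 + B\right)$
$\left(-63 - 42\right) z + 3 \left(-1\right) R{\left(-2 \right)} = \left(-63 - 42\right) \left(-71\right) + 3 \left(-1\right) 2 \left(-2\right) \left(2 - 2\right) = \left(-105\right) \left(-71\right) - 3 \cdot 2 \left(-2\right) 0 = 7455 - 0 = 7455 + 0 = 7455$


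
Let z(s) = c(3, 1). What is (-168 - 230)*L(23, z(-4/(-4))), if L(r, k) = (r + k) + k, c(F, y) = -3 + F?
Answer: -9154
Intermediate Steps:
z(s) = 0 (z(s) = -3 + 3 = 0)
L(r, k) = r + 2*k (L(r, k) = (k + r) + k = r + 2*k)
(-168 - 230)*L(23, z(-4/(-4))) = (-168 - 230)*(23 + 2*0) = -398*(23 + 0) = -398*23 = -9154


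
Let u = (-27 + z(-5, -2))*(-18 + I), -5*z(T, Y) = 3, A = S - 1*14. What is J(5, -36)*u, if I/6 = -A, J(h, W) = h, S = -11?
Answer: -18216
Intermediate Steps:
A = -25 (A = -11 - 1*14 = -11 - 14 = -25)
I = 150 (I = 6*(-1*(-25)) = 6*25 = 150)
z(T, Y) = -⅗ (z(T, Y) = -⅕*3 = -⅗)
u = -18216/5 (u = (-27 - ⅗)*(-18 + 150) = -138/5*132 = -18216/5 ≈ -3643.2)
J(5, -36)*u = 5*(-18216/5) = -18216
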